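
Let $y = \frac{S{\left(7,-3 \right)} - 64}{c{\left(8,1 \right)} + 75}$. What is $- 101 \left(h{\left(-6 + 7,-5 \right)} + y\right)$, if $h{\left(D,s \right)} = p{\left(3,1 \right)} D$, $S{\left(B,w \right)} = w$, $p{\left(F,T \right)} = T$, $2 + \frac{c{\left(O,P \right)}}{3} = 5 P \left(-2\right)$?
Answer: $\frac{2828}{39} \approx 72.513$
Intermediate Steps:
$c{\left(O,P \right)} = -6 - 30 P$ ($c{\left(O,P \right)} = -6 + 3 \cdot 5 P \left(-2\right) = -6 + 3 \left(- 10 P\right) = -6 - 30 P$)
$h{\left(D,s \right)} = D$ ($h{\left(D,s \right)} = 1 D = D$)
$y = - \frac{67}{39}$ ($y = \frac{-3 - 64}{\left(-6 - 30\right) + 75} = - \frac{67}{\left(-6 - 30\right) + 75} = - \frac{67}{-36 + 75} = - \frac{67}{39} \approx -1.7179$)
$- 101 \left(h{\left(-6 + 7,-5 \right)} + y\right) = - 101 \left(\left(-6 + 7\right) - \frac{67}{39}\right) = - 101 \left(1 - \frac{67}{39}\right) = \left(-101\right) \left(- \frac{28}{39}\right) = \frac{2828}{39}$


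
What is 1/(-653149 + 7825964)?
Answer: 1/7172815 ≈ 1.3942e-7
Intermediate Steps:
1/(-653149 + 7825964) = 1/7172815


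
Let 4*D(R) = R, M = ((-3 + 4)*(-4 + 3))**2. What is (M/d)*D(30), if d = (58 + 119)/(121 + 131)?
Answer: 630/59 ≈ 10.678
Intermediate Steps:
M = 1 (M = (1*(-1))**2 = (-1)**2 = 1)
D(R) = R/4
d = 59/84 (d = 177/252 = 177*(1/252) = 59/84 ≈ 0.70238)
(M/d)*D(30) = (1/(59/84))*((1/4)*30) = (1*(84/59))*(15/2) = (84/59)*(15/2) = 630/59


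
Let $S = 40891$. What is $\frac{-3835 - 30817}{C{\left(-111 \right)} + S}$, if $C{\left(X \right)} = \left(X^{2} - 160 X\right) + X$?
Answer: $- \frac{34652}{70861} \approx -0.48901$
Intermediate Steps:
$C{\left(X \right)} = X^{2} - 159 X$
$\frac{-3835 - 30817}{C{\left(-111 \right)} + S} = \frac{-3835 - 30817}{- 111 \left(-159 - 111\right) + 40891} = - \frac{34652}{\left(-111\right) \left(-270\right) + 40891} = - \frac{34652}{29970 + 40891} = - \frac{34652}{70861}$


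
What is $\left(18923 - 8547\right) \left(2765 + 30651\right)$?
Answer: $346724416$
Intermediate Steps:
$\left(18923 - 8547\right) \left(2765 + 30651\right) = 10376 \cdot 33416 = 346724416$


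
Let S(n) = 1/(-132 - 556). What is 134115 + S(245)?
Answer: 92271119/688 ≈ 1.3412e+5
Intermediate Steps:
S(n) = -1/688 (S(n) = 1/(-688) = -1/688)
134115 + S(245) = 134115 - 1/688 = 92271119/688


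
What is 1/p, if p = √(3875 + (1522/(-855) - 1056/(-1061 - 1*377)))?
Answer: 3*√162667947465085/2381493997 ≈ 0.016067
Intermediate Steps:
p = √162667947465085/204915 (p = √(3875 + (1522*(-1/855) - 1056/(-1061 - 377))) = √(3875 + (-1522/855 - 1056/(-1438))) = √(3875 + (-1522/855 - 1056*(-1/1438))) = √(3875 + (-1522/855 + 528/719)) = √(3875 - 642878/614745) = √(2381493997/614745) = √162667947465085/204915 ≈ 62.241)
1/p = 1/(√162667947465085/204915) = 3*√162667947465085/2381493997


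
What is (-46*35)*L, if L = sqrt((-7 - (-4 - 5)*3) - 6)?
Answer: -1610*sqrt(14) ≈ -6024.1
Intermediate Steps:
L = sqrt(14) (L = sqrt((-7 - (-9)*3) - 6) = sqrt((-7 - 1*(-27)) - 6) = sqrt((-7 + 27) - 6) = sqrt(20 - 6) = sqrt(14) ≈ 3.7417)
(-46*35)*L = (-46*35)*sqrt(14) = -1610*sqrt(14)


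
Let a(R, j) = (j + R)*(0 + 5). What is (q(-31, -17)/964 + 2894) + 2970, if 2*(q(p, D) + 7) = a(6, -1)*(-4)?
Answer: 5652839/964 ≈ 5863.9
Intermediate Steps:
a(R, j) = 5*R + 5*j (a(R, j) = (R + j)*5 = 5*R + 5*j)
q(p, D) = -57 (q(p, D) = -7 + ((5*6 + 5*(-1))*(-4))/2 = -7 + ((30 - 5)*(-4))/2 = -7 + (25*(-4))/2 = -7 + (1/2)*(-100) = -7 - 50 = -57)
(q(-31, -17)/964 + 2894) + 2970 = (-57/964 + 2894) + 2970 = 2789759/964 + 2970 = 5652839/964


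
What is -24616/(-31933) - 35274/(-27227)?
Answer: 1796624474/869439791 ≈ 2.0664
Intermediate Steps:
-24616/(-31933) - 35274/(-27227) = -24616*(-1/31933) - 35274*(-1/27227) = 24616/31933 + 35274/27227 = 1796624474/869439791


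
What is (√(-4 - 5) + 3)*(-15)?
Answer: -45 - 45*I ≈ -45.0 - 45.0*I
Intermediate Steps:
(√(-4 - 5) + 3)*(-15) = (√(-9) + 3)*(-15) = (3*I + 3)*(-15) = (3 + 3*I)*(-15) = -45 - 45*I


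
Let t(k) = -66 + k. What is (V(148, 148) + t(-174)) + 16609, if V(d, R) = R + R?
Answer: 16665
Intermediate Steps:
V(d, R) = 2*R
(V(148, 148) + t(-174)) + 16609 = (2*148 + (-66 - 174)) + 16609 = (296 - 240) + 16609 = 56 + 16609 = 16665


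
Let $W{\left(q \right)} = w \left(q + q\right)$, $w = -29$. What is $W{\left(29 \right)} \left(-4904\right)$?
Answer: $8248528$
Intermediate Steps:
$W{\left(q \right)} = - 58 q$ ($W{\left(q \right)} = - 29 \left(q + q\right) = - 29 \cdot 2 q = - 58 q$)
$W{\left(29 \right)} \left(-4904\right) = \left(-58\right) 29 \left(-4904\right) = \left(-1682\right) \left(-4904\right) = 8248528$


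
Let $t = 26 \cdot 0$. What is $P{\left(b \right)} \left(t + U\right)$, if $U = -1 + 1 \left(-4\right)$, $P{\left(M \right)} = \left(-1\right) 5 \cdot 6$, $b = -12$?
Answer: $150$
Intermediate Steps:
$t = 0$
$P{\left(M \right)} = -30$ ($P{\left(M \right)} = \left(-5\right) 6 = -30$)
$U = -5$ ($U = -1 - 4 = -5$)
$P{\left(b \right)} \left(t + U\right) = - 30 \left(0 - 5\right) = \left(-30\right) \left(-5\right) = 150$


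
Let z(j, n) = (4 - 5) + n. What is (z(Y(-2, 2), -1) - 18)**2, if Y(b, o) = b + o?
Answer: 400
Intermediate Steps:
z(j, n) = -1 + n
(z(Y(-2, 2), -1) - 18)**2 = ((-1 - 1) - 18)**2 = (-2 - 18)**2 = (-20)**2 = 400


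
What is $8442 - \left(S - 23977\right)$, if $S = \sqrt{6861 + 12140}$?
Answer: $32419 - \sqrt{19001} \approx 32281.0$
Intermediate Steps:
$S = \sqrt{19001} \approx 137.84$
$8442 - \left(S - 23977\right) = 8442 - \left(\sqrt{19001} - 23977\right) = 8442 - \left(-23977 + \sqrt{19001}\right) = 8442 + \left(23977 - \sqrt{19001}\right) = 32419 - \sqrt{19001}$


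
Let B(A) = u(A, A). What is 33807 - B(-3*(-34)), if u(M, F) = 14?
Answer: 33793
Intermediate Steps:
B(A) = 14
33807 - B(-3*(-34)) = 33807 - 1*14 = 33807 - 14 = 33793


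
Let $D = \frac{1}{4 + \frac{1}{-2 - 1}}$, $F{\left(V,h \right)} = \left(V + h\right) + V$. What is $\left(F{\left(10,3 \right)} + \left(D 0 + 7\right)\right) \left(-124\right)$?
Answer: $-3720$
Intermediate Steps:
$F{\left(V,h \right)} = h + 2 V$
$D = \frac{3}{11}$ ($D = \frac{1}{4 + \frac{1}{-3}} = \frac{1}{4 - \frac{1}{3}} = \frac{1}{\frac{11}{3}} = \frac{3}{11} \approx 0.27273$)
$\left(F{\left(10,3 \right)} + \left(D 0 + 7\right)\right) \left(-124\right) = \left(\left(3 + 2 \cdot 10\right) + \left(\frac{3}{11} \cdot 0 + 7\right)\right) \left(-124\right) = \left(\left(3 + 20\right) + \left(0 + 7\right)\right) \left(-124\right) = \left(23 + 7\right) \left(-124\right) = 30 \left(-124\right) = -3720$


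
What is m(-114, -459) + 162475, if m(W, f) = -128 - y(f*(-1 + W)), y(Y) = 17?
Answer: 162330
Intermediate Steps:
m(W, f) = -145 (m(W, f) = -128 - 1*17 = -128 - 17 = -145)
m(-114, -459) + 162475 = -145 + 162475 = 162330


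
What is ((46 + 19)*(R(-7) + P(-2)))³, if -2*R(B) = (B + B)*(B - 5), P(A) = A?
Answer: -174676879000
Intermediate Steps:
R(B) = -B*(-5 + B) (R(B) = -(B + B)*(B - 5)/2 = -2*B*(-5 + B)/2 = -B*(-5 + B))
((46 + 19)*(R(-7) + P(-2)))³ = ((46 + 19)*(-7*(5 - 1*(-7)) - 2))³ = (65*(-7*(5 + 7) - 2))³ = (65*(-7*12 - 2))³ = (65*(-84 - 2))³ = (65*(-86))³ = (-5590)³ = -174676879000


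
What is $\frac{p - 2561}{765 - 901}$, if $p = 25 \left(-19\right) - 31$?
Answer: $\frac{3067}{136} \approx 22.551$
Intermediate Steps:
$p = -506$ ($p = -475 - 31 = -506$)
$\frac{p - 2561}{765 - 901} = \frac{-506 - 2561}{765 - 901} = - \frac{3067}{-136} = \left(-3067\right) \left(- \frac{1}{136}\right) = \frac{3067}{136}$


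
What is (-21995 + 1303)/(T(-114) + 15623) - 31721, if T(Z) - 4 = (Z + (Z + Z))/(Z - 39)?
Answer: -8428526301/265697 ≈ -31722.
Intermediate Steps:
T(Z) = 4 + 3*Z/(-39 + Z) (T(Z) = 4 + (Z + (Z + Z))/(Z - 39) = 4 + (Z + 2*Z)/(-39 + Z) = 4 + (3*Z)/(-39 + Z) = 4 + 3*Z/(-39 + Z))
(-21995 + 1303)/(T(-114) + 15623) - 31721 = (-21995 + 1303)/((-156 + 7*(-114))/(-39 - 114) + 15623) - 31721 = -20692/((-156 - 798)/(-153) + 15623) - 31721 = -20692/(-1/153*(-954) + 15623) - 31721 = -20692/(106/17 + 15623) - 31721 = -20692/265697/17 - 31721 = -20692*17/265697 - 31721 = -351764/265697 - 31721 = -8428526301/265697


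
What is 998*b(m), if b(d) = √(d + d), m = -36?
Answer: 5988*I*√2 ≈ 8468.3*I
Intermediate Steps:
b(d) = √2*√d (b(d) = √(2*d) = √2*√d)
998*b(m) = 998*(√2*√(-36)) = 998*(√2*(6*I)) = 998*(6*I*√2) = 5988*I*√2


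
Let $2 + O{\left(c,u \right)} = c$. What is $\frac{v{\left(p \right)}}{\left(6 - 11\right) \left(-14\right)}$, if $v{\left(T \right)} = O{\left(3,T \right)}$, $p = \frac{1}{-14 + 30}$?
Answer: $\frac{1}{70} \approx 0.014286$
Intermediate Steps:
$O{\left(c,u \right)} = -2 + c$
$p = \frac{1}{16} \approx 0.0625$
$v{\left(T \right)} = 1$ ($v{\left(T \right)} = -2 + 3 = 1$)
$\frac{v{\left(p \right)}}{\left(6 - 11\right) \left(-14\right)} = 1 \frac{1}{\left(6 - 11\right) \left(-14\right)} = 1 \frac{1}{\left(-5\right) \left(-14\right)} = 1 \cdot \frac{1}{70} = \frac{1}{70}$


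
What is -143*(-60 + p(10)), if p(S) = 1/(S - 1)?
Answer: 77077/9 ≈ 8564.1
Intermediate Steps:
p(S) = 1/(-1 + S)
-143*(-60 + p(10)) = -143*(-60 + 1/(-1 + 10)) = -143*(-60 + 1/9) = -143*(-60 + ⅑) = -143*(-539/9) = 77077/9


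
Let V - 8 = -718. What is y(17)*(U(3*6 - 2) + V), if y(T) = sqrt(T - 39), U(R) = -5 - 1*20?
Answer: -735*I*sqrt(22) ≈ -3447.5*I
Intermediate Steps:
U(R) = -25 (U(R) = -5 - 20 = -25)
V = -710 (V = 8 - 718 = -710)
y(T) = sqrt(-39 + T)
y(17)*(U(3*6 - 2) + V) = sqrt(-39 + 17)*(-25 - 710) = sqrt(-22)*(-735) = (I*sqrt(22))*(-735) = -735*I*sqrt(22)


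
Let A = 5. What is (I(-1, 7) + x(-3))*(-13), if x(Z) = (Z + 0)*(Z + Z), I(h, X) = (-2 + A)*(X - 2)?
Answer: -429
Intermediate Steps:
I(h, X) = -6 + 3*X (I(h, X) = (-2 + 5)*(X - 2) = 3*(-2 + X) = -6 + 3*X)
x(Z) = 2*Z² (x(Z) = Z*(2*Z) = 2*Z²)
(I(-1, 7) + x(-3))*(-13) = ((-6 + 3*7) + 2*(-3)²)*(-13) = ((-6 + 21) + 2*9)*(-13) = (15 + 18)*(-13) = 33*(-13) = -429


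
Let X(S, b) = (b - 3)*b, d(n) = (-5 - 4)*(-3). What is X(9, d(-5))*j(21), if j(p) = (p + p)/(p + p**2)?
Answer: 648/11 ≈ 58.909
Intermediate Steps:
d(n) = 27 (d(n) = -9*(-3) = 27)
j(p) = 2*p/(p + p**2) (j(p) = (2*p)/(p + p**2) = 2*p/(p + p**2))
X(S, b) = b*(-3 + b) (X(S, b) = (-3 + b)*b = b*(-3 + b))
X(9, d(-5))*j(21) = (27*(-3 + 27))*(2/(1 + 21)) = (27*24)*(2/22) = 648*(2*(1/22)) = 648*(1/11) = 648/11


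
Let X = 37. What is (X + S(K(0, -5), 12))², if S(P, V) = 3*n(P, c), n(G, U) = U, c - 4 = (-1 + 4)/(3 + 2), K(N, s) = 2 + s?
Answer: 64516/25 ≈ 2580.6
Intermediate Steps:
c = 23/5 (c = 4 + (-1 + 4)/(3 + 2) = 4 + 3/5 = 4 + 3*(⅕) = 4 + ⅗ = 23/5 ≈ 4.6000)
S(P, V) = 69/5 (S(P, V) = 3*(23/5) = 69/5)
(X + S(K(0, -5), 12))² = (37 + 69/5)² = (254/5)² = 64516/25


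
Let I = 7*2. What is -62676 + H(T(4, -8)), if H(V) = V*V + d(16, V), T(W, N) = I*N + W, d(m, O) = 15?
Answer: -50997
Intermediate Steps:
I = 14
T(W, N) = W + 14*N (T(W, N) = 14*N + W = W + 14*N)
H(V) = 15 + V² (H(V) = V*V + 15 = V² + 15 = 15 + V²)
-62676 + H(T(4, -8)) = -62676 + (15 + (4 + 14*(-8))²) = -62676 + (15 + (4 - 112)²) = -62676 + (15 + (-108)²) = -62676 + (15 + 11664) = -62676 + 11679 = -50997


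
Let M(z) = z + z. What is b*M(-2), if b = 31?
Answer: -124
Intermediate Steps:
M(z) = 2*z
b*M(-2) = 31*(2*(-2)) = 31*(-4) = -124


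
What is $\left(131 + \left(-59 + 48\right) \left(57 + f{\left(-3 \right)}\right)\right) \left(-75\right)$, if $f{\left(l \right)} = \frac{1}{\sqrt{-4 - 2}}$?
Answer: $37200 - \frac{275 i \sqrt{6}}{2} \approx 37200.0 - 336.8 i$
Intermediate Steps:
$f{\left(l \right)} = - \frac{i \sqrt{6}}{6}$ ($f{\left(l \right)} = \frac{1}{\sqrt{-6}} = \frac{1}{i \sqrt{6}} = - \frac{i \sqrt{6}}{6}$)
$\left(131 + \left(-59 + 48\right) \left(57 + f{\left(-3 \right)}\right)\right) \left(-75\right) = \left(131 + \left(-59 + 48\right) \left(57 - \frac{i \sqrt{6}}{6}\right)\right) \left(-75\right) = \left(131 - 11 \left(57 - \frac{i \sqrt{6}}{6}\right)\right) \left(-75\right) = \left(131 - \left(627 - \frac{11 i \sqrt{6}}{6}\right)\right) \left(-75\right) = \left(-496 + \frac{11 i \sqrt{6}}{6}\right) \left(-75\right) = 37200 - \frac{275 i \sqrt{6}}{2}$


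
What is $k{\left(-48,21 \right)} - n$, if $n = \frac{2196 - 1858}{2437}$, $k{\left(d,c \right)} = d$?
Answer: $- \frac{117314}{2437} \approx -48.139$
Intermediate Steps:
$n = \frac{338}{2437}$ ($n = 338 \cdot \frac{1}{2437} = \frac{338}{2437} \approx 0.1387$)
$k{\left(-48,21 \right)} - n = -48 - \frac{338}{2437} = - \frac{117314}{2437}$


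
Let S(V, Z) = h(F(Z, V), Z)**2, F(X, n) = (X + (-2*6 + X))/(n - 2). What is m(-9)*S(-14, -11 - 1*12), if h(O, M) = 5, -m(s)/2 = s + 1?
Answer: 400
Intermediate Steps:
m(s) = -2 - 2*s (m(s) = -2*(s + 1) = -2*(1 + s) = -2 - 2*s)
F(X, n) = (-12 + 2*X)/(-2 + n) (F(X, n) = (X + (-12 + X))/(-2 + n) = (-12 + 2*X)/(-2 + n))
S(V, Z) = 25 (S(V, Z) = 5**2 = 25)
m(-9)*S(-14, -11 - 1*12) = (-2 - 2*(-9))*25 = (-2 + 18)*25 = 16*25 = 400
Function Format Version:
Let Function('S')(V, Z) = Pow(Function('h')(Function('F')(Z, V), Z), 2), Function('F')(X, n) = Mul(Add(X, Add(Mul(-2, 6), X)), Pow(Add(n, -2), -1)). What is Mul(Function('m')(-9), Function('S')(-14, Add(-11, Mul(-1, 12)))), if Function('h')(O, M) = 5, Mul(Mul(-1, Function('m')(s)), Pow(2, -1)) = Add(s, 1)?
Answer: 400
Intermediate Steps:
Function('m')(s) = Add(-2, Mul(-2, s)) (Function('m')(s) = Mul(-2, Add(s, 1)) = Mul(-2, Add(1, s)) = Add(-2, Mul(-2, s)))
Function('F')(X, n) = Mul(Pow(Add(-2, n), -1), Add(-12, Mul(2, X))) (Function('F')(X, n) = Mul(Add(X, Add(-12, X)), Pow(Add(-2, n), -1)) = Mul(Add(-12, Mul(2, X)), Pow(Add(-2, n), -1)) = Mul(Pow(Add(-2, n), -1), Add(-12, Mul(2, X))))
Function('S')(V, Z) = 25 (Function('S')(V, Z) = Pow(5, 2) = 25)
Mul(Function('m')(-9), Function('S')(-14, Add(-11, Mul(-1, 12)))) = Mul(Add(-2, Mul(-2, -9)), 25) = Mul(Add(-2, 18), 25) = Mul(16, 25) = 400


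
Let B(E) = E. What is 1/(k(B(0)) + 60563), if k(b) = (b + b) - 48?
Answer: 1/60515 ≈ 1.6525e-5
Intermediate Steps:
k(b) = -48 + 2*b (k(b) = 2*b - 48 = -48 + 2*b)
1/(k(B(0)) + 60563) = 1/((-48 + 2*0) + 60563) = 1/((-48 + 0) + 60563) = 1/(-48 + 60563) = 1/60515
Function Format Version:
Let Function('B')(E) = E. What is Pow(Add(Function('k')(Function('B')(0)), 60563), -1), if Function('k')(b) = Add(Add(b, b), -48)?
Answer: Rational(1, 60515) ≈ 1.6525e-5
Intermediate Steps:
Function('k')(b) = Add(-48, Mul(2, b)) (Function('k')(b) = Add(Mul(2, b), -48) = Add(-48, Mul(2, b)))
Pow(Add(Function('k')(Function('B')(0)), 60563), -1) = Pow(Add(Add(-48, Mul(2, 0)), 60563), -1) = Pow(Add(Add(-48, 0), 60563), -1) = Pow(Add(-48, 60563), -1) = Pow(60515, -1) = Rational(1, 60515)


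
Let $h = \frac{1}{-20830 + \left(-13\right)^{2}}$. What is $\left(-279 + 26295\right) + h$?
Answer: $\frac{537516575}{20661} \approx 26016.0$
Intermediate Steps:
$h = - \frac{1}{20661}$ ($h = \frac{1}{-20830 + 169} = \frac{1}{-20661} = - \frac{1}{20661} \approx -4.84 \cdot 10^{-5}$)
$\left(-279 + 26295\right) + h = \left(-279 + 26295\right) - \frac{1}{20661} = 26016 - \frac{1}{20661} = \frac{537516575}{20661}$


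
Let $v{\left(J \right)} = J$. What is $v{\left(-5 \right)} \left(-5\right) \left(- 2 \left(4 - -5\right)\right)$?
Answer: $-450$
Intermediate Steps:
$v{\left(-5 \right)} \left(-5\right) \left(- 2 \left(4 - -5\right)\right) = \left(-5\right) \left(-5\right) \left(- 2 \left(4 - -5\right)\right) = 25 \left(- 2 \left(4 + 5\right)\right) = 25 \left(\left(-2\right) 9\right) = 25 \left(-18\right) = -450$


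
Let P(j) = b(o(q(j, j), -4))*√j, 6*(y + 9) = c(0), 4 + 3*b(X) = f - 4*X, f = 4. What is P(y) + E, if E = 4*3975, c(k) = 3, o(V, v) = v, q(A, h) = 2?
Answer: 15900 + 8*I*√34/3 ≈ 15900.0 + 15.549*I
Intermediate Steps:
b(X) = -4*X/3 (b(X) = -4/3 + (4 - 4*X)/3 = -4/3 + (4/3 - 4*X/3) = -4*X/3)
y = -17/2 (y = -9 + (⅙)*3 = -9 + ½ = -17/2 ≈ -8.5000)
P(j) = 16*√j/3 (P(j) = (-4/3*(-4))*√j = 16*√j/3)
E = 15900
P(y) + E = 16*√(-17/2)/3 + 15900 = 16*(I*√34/2)/3 + 15900 = 8*I*√34/3 + 15900 = 15900 + 8*I*√34/3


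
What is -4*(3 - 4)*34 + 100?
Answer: 236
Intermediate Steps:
-4*(3 - 4)*34 + 100 = -4*(-1)*34 + 100 = 4*34 + 100 = 136 + 100 = 236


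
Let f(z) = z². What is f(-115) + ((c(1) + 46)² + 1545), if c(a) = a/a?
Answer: 16979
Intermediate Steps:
c(a) = 1
f(-115) + ((c(1) + 46)² + 1545) = (-115)² + ((1 + 46)² + 1545) = 13225 + (47² + 1545) = 13225 + (2209 + 1545) = 13225 + 3754 = 16979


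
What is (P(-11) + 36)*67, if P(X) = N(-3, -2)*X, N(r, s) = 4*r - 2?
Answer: 12730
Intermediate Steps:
N(r, s) = -2 + 4*r
P(X) = -14*X (P(X) = (-2 + 4*(-3))*X = (-2 - 12)*X = -14*X)
(P(-11) + 36)*67 = (-14*(-11) + 36)*67 = (154 + 36)*67 = 190*67 = 12730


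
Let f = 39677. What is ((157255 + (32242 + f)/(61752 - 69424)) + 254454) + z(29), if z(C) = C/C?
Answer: 3158567201/7672 ≈ 4.1170e+5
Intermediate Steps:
z(C) = 1
((157255 + (32242 + f)/(61752 - 69424)) + 254454) + z(29) = ((157255 + (32242 + 39677)/(61752 - 69424)) + 254454) + 1 = ((157255 + 71919/(-7672)) + 254454) + 1 = ((157255 + 71919*(-1/7672)) + 254454) + 1 = ((157255 - 71919/7672) + 254454) + 1 = (1206388441/7672 + 254454) + 1 = 3158559529/7672 + 1 = 3158567201/7672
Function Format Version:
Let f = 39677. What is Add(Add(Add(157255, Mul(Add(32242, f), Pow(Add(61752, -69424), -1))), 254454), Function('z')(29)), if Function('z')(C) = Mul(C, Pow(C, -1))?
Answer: Rational(3158567201, 7672) ≈ 4.1170e+5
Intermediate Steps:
Function('z')(C) = 1
Add(Add(Add(157255, Mul(Add(32242, f), Pow(Add(61752, -69424), -1))), 254454), Function('z')(29)) = Add(Add(Add(157255, Mul(Add(32242, 39677), Pow(Add(61752, -69424), -1))), 254454), 1) = Add(Add(Add(157255, Mul(71919, Pow(-7672, -1))), 254454), 1) = Add(Add(Add(157255, Mul(71919, Rational(-1, 7672))), 254454), 1) = Add(Add(Add(157255, Rational(-71919, 7672)), 254454), 1) = Add(Add(Rational(1206388441, 7672), 254454), 1) = Add(Rational(3158559529, 7672), 1) = Rational(3158567201, 7672)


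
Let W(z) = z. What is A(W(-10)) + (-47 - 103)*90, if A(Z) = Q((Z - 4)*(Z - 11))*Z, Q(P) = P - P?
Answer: -13500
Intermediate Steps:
Q(P) = 0
A(Z) = 0 (A(Z) = 0*Z = 0)
A(W(-10)) + (-47 - 103)*90 = 0 + (-47 - 103)*90 = 0 - 150*90 = 0 - 13500 = -13500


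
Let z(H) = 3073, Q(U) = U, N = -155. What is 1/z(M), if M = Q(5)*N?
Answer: 1/3073 ≈ 0.00032541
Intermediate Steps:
M = -775 (M = 5*(-155) = -775)
1/z(M) = 1/3073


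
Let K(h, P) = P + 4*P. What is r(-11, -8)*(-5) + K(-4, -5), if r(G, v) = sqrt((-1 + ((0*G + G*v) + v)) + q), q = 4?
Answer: -25 - 5*sqrt(83) ≈ -70.552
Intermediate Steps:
K(h, P) = 5*P
r(G, v) = sqrt(3 + v + G*v) (r(G, v) = sqrt((-1 + ((0*G + G*v) + v)) + 4) = sqrt((-1 + ((0 + G*v) + v)) + 4) = sqrt((-1 + (G*v + v)) + 4) = sqrt((-1 + (v + G*v)) + 4) = sqrt((-1 + v + G*v) + 4) = sqrt(3 + v + G*v))
r(-11, -8)*(-5) + K(-4, -5) = sqrt(3 - 8 - 11*(-8))*(-5) + 5*(-5) = sqrt(3 - 8 + 88)*(-5) - 25 = sqrt(83)*(-5) - 25 = -5*sqrt(83) - 25 = -25 - 5*sqrt(83)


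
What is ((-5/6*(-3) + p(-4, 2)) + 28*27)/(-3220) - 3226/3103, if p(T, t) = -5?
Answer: -25451661/19983320 ≈ -1.2736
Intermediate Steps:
((-5/6*(-3) + p(-4, 2)) + 28*27)/(-3220) - 3226/3103 = ((-5/6*(-3) - 5) + 28*27)/(-3220) - 3226/3103 = ((-5*⅙*(-3) - 5) + 756)*(-1/3220) - 3226*1/3103 = ((-⅚*(-3) - 5) + 756)*(-1/3220) - 3226/3103 = ((5/2 - 5) + 756)*(-1/3220) - 3226/3103 = (-5/2 + 756)*(-1/3220) - 3226/3103 = (1507/2)*(-1/3220) - 3226/3103 = -1507/6440 - 3226/3103 = -25451661/19983320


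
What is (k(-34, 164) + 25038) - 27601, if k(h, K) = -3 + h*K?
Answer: -8142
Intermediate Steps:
k(h, K) = -3 + K*h
(k(-34, 164) + 25038) - 27601 = ((-3 + 164*(-34)) + 25038) - 27601 = ((-3 - 5576) + 25038) - 27601 = (-5579 + 25038) - 27601 = 19459 - 27601 = -8142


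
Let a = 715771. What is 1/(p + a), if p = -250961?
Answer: 1/464810 ≈ 2.1514e-6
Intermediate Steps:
1/(p + a) = 1/(-250961 + 715771) = 1/464810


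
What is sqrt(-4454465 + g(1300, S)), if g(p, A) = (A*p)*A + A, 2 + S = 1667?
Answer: 10*sqrt(35994397) ≈ 59995.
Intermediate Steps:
S = 1665 (S = -2 + 1667 = 1665)
g(p, A) = A + p*A**2 (g(p, A) = p*A**2 + A = A + p*A**2)
sqrt(-4454465 + g(1300, S)) = sqrt(-4454465 + 1665*(1 + 1665*1300)) = sqrt(-4454465 + 1665*(1 + 2164500)) = sqrt(-4454465 + 1665*2164501) = sqrt(-4454465 + 3603894165) = sqrt(3599439700) = 10*sqrt(35994397)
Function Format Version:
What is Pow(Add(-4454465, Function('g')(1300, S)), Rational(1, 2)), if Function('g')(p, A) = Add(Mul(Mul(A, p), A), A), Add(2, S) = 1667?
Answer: Mul(10, Pow(35994397, Rational(1, 2))) ≈ 59995.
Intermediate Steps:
S = 1665 (S = Add(-2, 1667) = 1665)
Function('g')(p, A) = Add(A, Mul(p, Pow(A, 2))) (Function('g')(p, A) = Add(Mul(p, Pow(A, 2)), A) = Add(A, Mul(p, Pow(A, 2))))
Pow(Add(-4454465, Function('g')(1300, S)), Rational(1, 2)) = Pow(Add(-4454465, Mul(1665, Add(1, Mul(1665, 1300)))), Rational(1, 2)) = Pow(Add(-4454465, Mul(1665, Add(1, 2164500))), Rational(1, 2)) = Pow(Add(-4454465, Mul(1665, 2164501)), Rational(1, 2)) = Pow(Add(-4454465, 3603894165), Rational(1, 2)) = Pow(3599439700, Rational(1, 2)) = Mul(10, Pow(35994397, Rational(1, 2)))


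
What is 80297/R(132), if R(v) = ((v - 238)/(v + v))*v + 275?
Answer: 80297/222 ≈ 361.70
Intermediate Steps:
R(v) = 156 + v/2 (R(v) = ((-238 + v)/((2*v)))*v + 275 = ((-238 + v)*(1/(2*v)))*v + 275 = ((-238 + v)/(2*v))*v + 275 = (-119 + v/2) + 275 = 156 + v/2)
80297/R(132) = 80297/(156 + (½)*132) = 80297/(156 + 66) = 80297/222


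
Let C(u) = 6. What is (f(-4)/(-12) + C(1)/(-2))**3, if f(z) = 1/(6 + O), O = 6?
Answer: -81182737/2985984 ≈ -27.188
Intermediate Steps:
f(z) = 1/12 (f(z) = 1/(6 + 6) = 1/12)
(f(-4)/(-12) + C(1)/(-2))**3 = ((1/12)/(-12) + 6/(-2))**3 = ((1/12)*(-1/12) + 6*(-1/2))**3 = (-1/144 - 3)**3 = (-433/144)**3 = -81182737/2985984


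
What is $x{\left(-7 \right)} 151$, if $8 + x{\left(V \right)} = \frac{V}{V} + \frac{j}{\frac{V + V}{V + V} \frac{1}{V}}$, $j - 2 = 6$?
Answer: $-9513$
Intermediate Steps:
$j = 8$ ($j = 2 + 6 = 8$)
$x{\left(V \right)} = -7 + 8 V$ ($x{\left(V \right)} = -8 + \left(\frac{V}{V} + \frac{8}{\frac{V + V}{V + V} \frac{1}{V}}\right) = -8 + \left(1 + \frac{8}{\frac{2 V}{2 V} \frac{1}{V}}\right) = -8 + \left(1 + \frac{8}{2 V \frac{1}{2 V} \frac{1}{V}}\right) = -8 + \left(1 + \frac{8}{1 \frac{1}{V}}\right) = -8 + \left(1 + \frac{8}{\frac{1}{V}}\right) = -8 + \left(1 + 8 V\right) = -7 + 8 V$)
$x{\left(-7 \right)} 151 = \left(-7 + 8 \left(-7\right)\right) 151 = \left(-7 - 56\right) 151 = \left(-63\right) 151 = -9513$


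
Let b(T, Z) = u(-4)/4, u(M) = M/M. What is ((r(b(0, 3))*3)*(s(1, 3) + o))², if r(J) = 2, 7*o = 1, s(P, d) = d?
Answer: 17424/49 ≈ 355.59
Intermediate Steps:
u(M) = 1
o = ⅐ (o = (⅐)*1 = ⅐ ≈ 0.14286)
b(T, Z) = ¼ (b(T, Z) = 1/4 = 1*(¼) = ¼)
((r(b(0, 3))*3)*(s(1, 3) + o))² = ((2*3)*(3 + ⅐))² = (6*(22/7))² = (132/7)² = 17424/49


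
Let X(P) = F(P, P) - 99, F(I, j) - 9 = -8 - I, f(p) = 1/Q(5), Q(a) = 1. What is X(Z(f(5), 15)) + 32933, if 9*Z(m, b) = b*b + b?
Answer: 98425/3 ≈ 32808.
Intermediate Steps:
f(p) = 1 (f(p) = 1/1 = 1)
F(I, j) = 1 - I (F(I, j) = 9 + (-8 - I) = 1 - I)
Z(m, b) = b/9 + b²/9 (Z(m, b) = (b*b + b)/9 = (b² + b)/9 = (b + b²)/9 = b/9 + b²/9)
X(P) = -98 - P (X(P) = (1 - P) - 99 = -98 - P)
X(Z(f(5), 15)) + 32933 = (-98 - 15*(1 + 15)/9) + 32933 = (-98 - 15*16/9) + 32933 = (-98 - 1*80/3) + 32933 = (-98 - 80/3) + 32933 = -374/3 + 32933 = 98425/3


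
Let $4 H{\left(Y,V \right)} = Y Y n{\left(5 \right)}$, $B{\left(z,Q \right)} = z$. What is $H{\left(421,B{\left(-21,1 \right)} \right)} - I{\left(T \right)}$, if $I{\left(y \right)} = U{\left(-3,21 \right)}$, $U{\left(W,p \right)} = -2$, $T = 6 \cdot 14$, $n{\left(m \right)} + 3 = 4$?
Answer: $\frac{177249}{4} \approx 44312.0$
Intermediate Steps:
$n{\left(m \right)} = 1$ ($n{\left(m \right)} = -3 + 4 = 1$)
$T = 84$
$I{\left(y \right)} = -2$
$H{\left(Y,V \right)} = \frac{Y^{2}}{4}$ ($H{\left(Y,V \right)} = \frac{Y Y 1}{4} = \frac{Y^{2} \cdot 1}{4} = \frac{Y^{2}}{4}$)
$H{\left(421,B{\left(-21,1 \right)} \right)} - I{\left(T \right)} = \frac{421^{2}}{4} - -2 = \frac{1}{4} \cdot 177241 + 2 = \frac{177241}{4} + 2 = \frac{177249}{4}$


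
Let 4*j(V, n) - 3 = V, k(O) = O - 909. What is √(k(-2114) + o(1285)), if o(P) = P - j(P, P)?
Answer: 2*I*√515 ≈ 45.387*I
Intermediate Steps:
k(O) = -909 + O
j(V, n) = ¾ + V/4
o(P) = -¾ + 3*P/4 (o(P) = P - (¾ + P/4) = P + (-¾ - P/4) = -¾ + 3*P/4)
√(k(-2114) + o(1285)) = √((-909 - 2114) + (-¾ + (¾)*1285)) = √(-3023 + (-¾ + 3855/4)) = √(-3023 + 963) = √(-2060) = 2*I*√515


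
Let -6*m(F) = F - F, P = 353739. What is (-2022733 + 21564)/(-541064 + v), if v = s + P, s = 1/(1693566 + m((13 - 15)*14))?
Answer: 3389111778654/317247250949 ≈ 10.683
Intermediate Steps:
m(F) = 0 (m(F) = -(F - F)/6 = -⅙*0 = 0)
s = 1/1693566 (s = 1/(1693566 + 0) = 1/1693566 ≈ 5.9047e-7)
v = 599080343275/1693566 (v = 1/1693566 + 353739 = 599080343275/1693566 ≈ 3.5374e+5)
(-2022733 + 21564)/(-541064 + v) = (-2022733 + 21564)/(-541064 + 599080343275/1693566) = -2001169/(-317247250949/1693566) = -2001169*(-1693566/317247250949) = 3389111778654/317247250949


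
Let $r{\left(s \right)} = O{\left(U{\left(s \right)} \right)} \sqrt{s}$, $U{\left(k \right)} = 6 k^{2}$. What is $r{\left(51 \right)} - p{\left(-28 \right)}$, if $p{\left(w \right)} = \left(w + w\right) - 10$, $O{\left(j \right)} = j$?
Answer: $66 + 15606 \sqrt{51} \approx 1.1152 \cdot 10^{5}$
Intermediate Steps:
$p{\left(w \right)} = -10 + 2 w$ ($p{\left(w \right)} = 2 w - 10 = -10 + 2 w$)
$r{\left(s \right)} = 6 s^{\frac{5}{2}}$ ($r{\left(s \right)} = 6 s^{2} \sqrt{s} = 6 s^{\frac{5}{2}}$)
$r{\left(51 \right)} - p{\left(-28 \right)} = 6 \cdot 51^{\frac{5}{2}} - \left(-10 + 2 \left(-28\right)\right) = 6 \cdot 2601 \sqrt{51} - \left(-10 - 56\right) = 15606 \sqrt{51} - -66 = 15606 \sqrt{51} + 66 = 66 + 15606 \sqrt{51}$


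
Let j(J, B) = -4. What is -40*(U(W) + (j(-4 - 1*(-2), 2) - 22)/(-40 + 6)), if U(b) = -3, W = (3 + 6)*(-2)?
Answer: 1520/17 ≈ 89.412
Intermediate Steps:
W = -18 (W = 9*(-2) = -18)
-40*(U(W) + (j(-4 - 1*(-2), 2) - 22)/(-40 + 6)) = -40*(-3 + (-4 - 22)/(-40 + 6)) = -40*(-3 - 26/(-34)) = -40*(-3 - 26*(-1/34)) = -40*(-3 + 13/17) = -40*(-38/17) = 1520/17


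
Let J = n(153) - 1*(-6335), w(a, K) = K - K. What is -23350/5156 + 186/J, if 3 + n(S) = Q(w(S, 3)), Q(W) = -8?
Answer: -98593/21913 ≈ -4.4993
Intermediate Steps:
w(a, K) = 0
n(S) = -11 (n(S) = -3 - 8 = -11)
J = 6324 (J = -11 - 1*(-6335) = -11 + 6335 = 6324)
-23350/5156 + 186/J = -23350/5156 + 186/6324 = -23350*1/5156 + 186*(1/6324) = -11675/2578 + 1/34 = -98593/21913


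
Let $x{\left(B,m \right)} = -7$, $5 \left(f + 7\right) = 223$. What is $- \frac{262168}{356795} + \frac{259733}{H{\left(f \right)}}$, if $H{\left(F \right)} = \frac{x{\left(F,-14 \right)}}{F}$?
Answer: $- \frac{3484447818812}{2497565} \approx -1.3951 \cdot 10^{6}$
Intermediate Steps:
$f = \frac{188}{5}$ ($f = -7 + \frac{1}{5} \cdot 223 = -7 + \frac{223}{5} = \frac{188}{5} \approx 37.6$)
$H{\left(F \right)} = - \frac{7}{F}$
$- \frac{262168}{356795} + \frac{259733}{H{\left(f \right)}} = - \frac{262168}{356795} + \frac{259733}{\left(-7\right) \frac{1}{\frac{188}{5}}} = \left(-262168\right) \frac{1}{356795} + \frac{259733}{\left(-7\right) \frac{5}{188}} = - \frac{262168}{356795} + \frac{259733}{- \frac{35}{188}} = - \frac{262168}{356795} + 259733 \left(- \frac{188}{35}\right) = - \frac{262168}{356795} - \frac{48829804}{35} = - \frac{3484447818812}{2497565}$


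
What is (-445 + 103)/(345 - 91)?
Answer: -171/127 ≈ -1.3465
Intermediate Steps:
(-445 + 103)/(345 - 91) = -342/254 = -342*1/254 = -171/127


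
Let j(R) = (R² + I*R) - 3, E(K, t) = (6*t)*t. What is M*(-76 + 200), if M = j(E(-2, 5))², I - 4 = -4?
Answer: 62758261116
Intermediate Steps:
I = 0 (I = 4 - 4 = 0)
E(K, t) = 6*t²
j(R) = -3 + R² (j(R) = (R² + 0*R) - 3 = (R² + 0) - 3 = R² - 3 = -3 + R²)
M = 506115009 (M = (-3 + (6*5²)²)² = (-3 + (6*25)²)² = (-3 + 150²)² = (-3 + 22500)² = 22497² = 506115009)
M*(-76 + 200) = 506115009*(-76 + 200) = 506115009*124 = 62758261116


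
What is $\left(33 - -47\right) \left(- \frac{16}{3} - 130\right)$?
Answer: $- \frac{32480}{3} \approx -10827.0$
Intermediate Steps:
$\left(33 - -47\right) \left(- \frac{16}{3} - 130\right) = \left(33 + 47\right) \left(\left(-16\right) \frac{1}{3} - 130\right) = 80 \left(- \frac{16}{3} - 130\right) = 80 \left(- \frac{406}{3}\right) = - \frac{32480}{3}$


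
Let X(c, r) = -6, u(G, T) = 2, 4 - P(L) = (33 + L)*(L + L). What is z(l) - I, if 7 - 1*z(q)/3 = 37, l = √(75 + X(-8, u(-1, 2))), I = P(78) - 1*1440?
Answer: 18662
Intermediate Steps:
P(L) = 4 - 2*L*(33 + L) (P(L) = 4 - (33 + L)*(L + L) = 4 - (33 + L)*2*L = 4 - 2*L*(33 + L))
I = -18752 (I = (4 - 66*78 - 2*78²) - 1*1440 = (4 - 5148 - 2*6084) - 1440 = (4 - 5148 - 12168) - 1440 = -17312 - 1440 = -18752)
l = √69 (l = √(75 - 6) = √69 ≈ 8.3066)
z(q) = -90 (z(q) = 21 - 3*37 = 21 - 111 = -90)
z(l) - I = -90 - 1*(-18752) = -90 + 18752 = 18662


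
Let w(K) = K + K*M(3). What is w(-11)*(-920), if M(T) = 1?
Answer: 20240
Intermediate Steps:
w(K) = 2*K (w(K) = K + K*1 = K + K = 2*K)
w(-11)*(-920) = (2*(-11))*(-920) = -22*(-920) = 20240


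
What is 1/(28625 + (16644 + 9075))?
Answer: 1/54344 ≈ 1.8401e-5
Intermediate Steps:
1/(28625 + (16644 + 9075)) = 1/(28625 + 25719) = 1/54344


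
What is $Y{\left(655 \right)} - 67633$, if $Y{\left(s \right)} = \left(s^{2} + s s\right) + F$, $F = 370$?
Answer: $790787$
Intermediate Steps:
$Y{\left(s \right)} = 370 + 2 s^{2}$ ($Y{\left(s \right)} = \left(s^{2} + s s\right) + 370 = \left(s^{2} + s^{2}\right) + 370 = 2 s^{2} + 370 = 370 + 2 s^{2}$)
$Y{\left(655 \right)} - 67633 = \left(370 + 2 \cdot 655^{2}\right) - 67633 = \left(370 + 2 \cdot 429025\right) - 67633 = \left(370 + 858050\right) - 67633 = 858420 - 67633 = 790787$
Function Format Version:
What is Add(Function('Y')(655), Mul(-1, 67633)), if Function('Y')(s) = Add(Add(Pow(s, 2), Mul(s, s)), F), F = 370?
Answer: 790787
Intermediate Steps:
Function('Y')(s) = Add(370, Mul(2, Pow(s, 2))) (Function('Y')(s) = Add(Add(Pow(s, 2), Mul(s, s)), 370) = Add(Add(Pow(s, 2), Pow(s, 2)), 370) = Add(Mul(2, Pow(s, 2)), 370) = Add(370, Mul(2, Pow(s, 2))))
Add(Function('Y')(655), Mul(-1, 67633)) = Add(Add(370, Mul(2, Pow(655, 2))), Mul(-1, 67633)) = Add(Add(370, Mul(2, 429025)), -67633) = Add(Add(370, 858050), -67633) = Add(858420, -67633) = 790787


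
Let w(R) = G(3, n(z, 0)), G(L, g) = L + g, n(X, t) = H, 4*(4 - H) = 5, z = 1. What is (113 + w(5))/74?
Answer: 475/296 ≈ 1.6047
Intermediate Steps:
H = 11/4 (H = 4 - ¼*5 = 4 - 5/4 = 11/4 ≈ 2.7500)
n(X, t) = 11/4
w(R) = 23/4 (w(R) = 3 + 11/4 = 23/4)
(113 + w(5))/74 = (113 + 23/4)/74 = (475/4)*(1/74) = 475/296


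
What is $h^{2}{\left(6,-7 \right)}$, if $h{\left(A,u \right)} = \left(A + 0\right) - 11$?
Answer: $25$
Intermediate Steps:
$h{\left(A,u \right)} = -11 + A$ ($h{\left(A,u \right)} = A - 11 = -11 + A$)
$h^{2}{\left(6,-7 \right)} = \left(-11 + 6\right)^{2} = \left(-5\right)^{2} = 25$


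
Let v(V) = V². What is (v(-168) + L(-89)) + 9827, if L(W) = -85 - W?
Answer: 38055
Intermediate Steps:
(v(-168) + L(-89)) + 9827 = ((-168)² + (-85 - 1*(-89))) + 9827 = (28224 + (-85 + 89)) + 9827 = (28224 + 4) + 9827 = 28228 + 9827 = 38055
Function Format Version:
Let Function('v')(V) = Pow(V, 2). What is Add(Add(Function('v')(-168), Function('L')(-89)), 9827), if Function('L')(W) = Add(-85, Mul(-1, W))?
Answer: 38055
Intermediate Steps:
Add(Add(Function('v')(-168), Function('L')(-89)), 9827) = Add(Add(Pow(-168, 2), Add(-85, Mul(-1, -89))), 9827) = Add(Add(28224, Add(-85, 89)), 9827) = Add(Add(28224, 4), 9827) = Add(28228, 9827) = 38055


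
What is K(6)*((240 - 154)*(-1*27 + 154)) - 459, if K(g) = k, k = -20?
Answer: -218899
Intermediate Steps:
K(g) = -20
K(6)*((240 - 154)*(-1*27 + 154)) - 459 = -20*(240 - 154)*(-1*27 + 154) - 459 = -1720*(-27 + 154) - 459 = -1720*127 - 459 = -20*10922 - 459 = -218440 - 459 = -218899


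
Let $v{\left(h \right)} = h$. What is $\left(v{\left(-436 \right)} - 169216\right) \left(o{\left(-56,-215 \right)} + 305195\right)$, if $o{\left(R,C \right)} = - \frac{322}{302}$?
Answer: $- \frac{7818290949168}{151} \approx -5.1777 \cdot 10^{10}$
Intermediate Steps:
$o{\left(R,C \right)} = - \frac{161}{151}$ ($o{\left(R,C \right)} = \left(-322\right) \frac{1}{302} = - \frac{161}{151}$)
$\left(v{\left(-436 \right)} - 169216\right) \left(o{\left(-56,-215 \right)} + 305195\right) = \left(-436 - 169216\right) \left(- \frac{161}{151} + 305195\right) = \left(-169652\right) \frac{46084284}{151} = - \frac{7818290949168}{151}$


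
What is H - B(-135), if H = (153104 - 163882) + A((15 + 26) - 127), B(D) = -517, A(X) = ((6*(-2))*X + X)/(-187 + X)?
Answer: -2802199/273 ≈ -10264.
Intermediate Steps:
A(X) = -11*X/(-187 + X) (A(X) = (-12*X + X)/(-187 + X) = (-11*X)/(-187 + X) = -11*X/(-187 + X))
H = -2943340/273 (H = (153104 - 163882) - 11*((15 + 26) - 127)/(-187 + ((15 + 26) - 127)) = -10778 - 11*(41 - 127)/(-187 + (41 - 127)) = -10778 - 11*(-86)/(-187 - 86) = -10778 - 11*(-86)/(-273) = -10778 - 11*(-86)*(-1/273) = -10778 - 946/273 = -2943340/273 ≈ -10781.)
H - B(-135) = -2943340/273 - 1*(-517) = -2943340/273 + 517 = -2802199/273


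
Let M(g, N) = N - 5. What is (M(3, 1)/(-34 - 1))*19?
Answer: 76/35 ≈ 2.1714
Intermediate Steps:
M(g, N) = -5 + N
(M(3, 1)/(-34 - 1))*19 = ((-5 + 1)/(-34 - 1))*19 = -4/(-35)*19 = -4*(-1/35)*19 = (4/35)*19 = 76/35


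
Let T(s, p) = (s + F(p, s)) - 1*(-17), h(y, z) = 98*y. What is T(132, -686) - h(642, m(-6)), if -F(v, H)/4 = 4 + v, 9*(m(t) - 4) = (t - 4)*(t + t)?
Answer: -60039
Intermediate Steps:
m(t) = 4 + 2*t*(-4 + t)/9 (m(t) = 4 + ((t - 4)*(t + t))/9 = 4 + ((-4 + t)*(2*t))/9 = 4 + (2*t*(-4 + t))/9 = 4 + 2*t*(-4 + t)/9)
F(v, H) = -16 - 4*v (F(v, H) = -4*(4 + v) = -16 - 4*v)
T(s, p) = 1 + s - 4*p (T(s, p) = (s + (-16 - 4*p)) - 1*(-17) = (-16 + s - 4*p) + 17 = 1 + s - 4*p)
T(132, -686) - h(642, m(-6)) = (1 + 132 - 4*(-686)) - 98*642 = (1 + 132 + 2744) - 1*62916 = 2877 - 62916 = -60039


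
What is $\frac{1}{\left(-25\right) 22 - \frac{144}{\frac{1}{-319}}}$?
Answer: $\frac{1}{45386} \approx 2.2033 \cdot 10^{-5}$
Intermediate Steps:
$\frac{1}{\left(-25\right) 22 - \frac{144}{\frac{1}{-319}}} = \frac{1}{-550 - \frac{144}{- \frac{1}{319}}} = \frac{1}{-550 - -45936} = \frac{1}{-550 + 45936} = \frac{1}{45386}$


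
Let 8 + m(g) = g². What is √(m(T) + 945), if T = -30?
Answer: √1837 ≈ 42.860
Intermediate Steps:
m(g) = -8 + g²
√(m(T) + 945) = √((-8 + (-30)²) + 945) = √((-8 + 900) + 945) = √(892 + 945) = √1837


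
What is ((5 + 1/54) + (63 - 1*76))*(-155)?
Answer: 66805/54 ≈ 1237.1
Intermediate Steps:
((5 + 1/54) + (63 - 1*76))*(-155) = ((5 + 1/54) + (63 - 76))*(-155) = (271/54 - 13)*(-155) = -431/54*(-155) = 66805/54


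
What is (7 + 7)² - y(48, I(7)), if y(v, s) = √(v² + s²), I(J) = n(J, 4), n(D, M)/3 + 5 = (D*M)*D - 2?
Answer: 196 - 3*√35977 ≈ -373.03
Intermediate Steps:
n(D, M) = -21 + 3*M*D² (n(D, M) = -15 + 3*((D*M)*D - 2) = -15 + 3*(M*D² - 2) = -15 + 3*(-2 + M*D²) = -15 + (-6 + 3*M*D²) = -21 + 3*M*D²)
I(J) = -21 + 12*J² (I(J) = -21 + 3*4*J² = -21 + 12*J²)
y(v, s) = √(s² + v²)
(7 + 7)² - y(48, I(7)) = (7 + 7)² - √((-21 + 12*7²)² + 48²) = 14² - √((-21 + 12*49)² + 2304) = 196 - √((-21 + 588)² + 2304) = 196 - √(567² + 2304) = 196 - √(321489 + 2304) = 196 - √323793 = 196 - 3*√35977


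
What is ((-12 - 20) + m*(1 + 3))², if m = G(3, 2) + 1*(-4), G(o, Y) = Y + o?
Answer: 784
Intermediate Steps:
m = 1 (m = (2 + 3) + 1*(-4) = 5 - 4 = 1)
((-12 - 20) + m*(1 + 3))² = ((-12 - 20) + 1*(1 + 3))² = (-32 + 1*4)² = (-32 + 4)² = (-28)² = 784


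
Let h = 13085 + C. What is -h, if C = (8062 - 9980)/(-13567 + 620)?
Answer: -169413413/12947 ≈ -13085.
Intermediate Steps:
C = 1918/12947 (C = -1918/(-12947) = -1918*(-1/12947) = 1918/12947 ≈ 0.14814)
h = 169413413/12947 (h = 13085 + 1918/12947 = 169413413/12947 ≈ 13085.)
-h = -1*169413413/12947 = -169413413/12947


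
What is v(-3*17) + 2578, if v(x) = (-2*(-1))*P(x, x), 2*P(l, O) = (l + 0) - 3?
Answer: 2524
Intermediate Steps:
P(l, O) = -3/2 + l/2 (P(l, O) = ((l + 0) - 3)/2 = (l - 3)/2 = (-3 + l)/2 = -3/2 + l/2)
v(x) = -3 + x (v(x) = (-2*(-1))*(-3/2 + x/2) = 2*(-3/2 + x/2) = -3 + x)
v(-3*17) + 2578 = (-3 - 3*17) + 2578 = (-3 - 51) + 2578 = -54 + 2578 = 2524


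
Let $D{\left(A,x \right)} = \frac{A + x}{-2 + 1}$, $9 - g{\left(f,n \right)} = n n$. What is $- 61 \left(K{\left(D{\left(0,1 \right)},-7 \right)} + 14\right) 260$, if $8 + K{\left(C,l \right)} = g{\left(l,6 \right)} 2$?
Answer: $761280$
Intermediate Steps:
$g{\left(f,n \right)} = 9 - n^{2}$ ($g{\left(f,n \right)} = 9 - n n = 9 - n^{2}$)
$D{\left(A,x \right)} = - A - x$ ($D{\left(A,x \right)} = \frac{A + x}{-1} = \left(A + x\right) \left(-1\right) = - A - x$)
$K{\left(C,l \right)} = -62$ ($K{\left(C,l \right)} = -8 + \left(9 - 6^{2}\right) 2 = -8 + \left(9 - 36\right) 2 = -8 - 54 = -62$)
$- 61 \left(K{\left(D{\left(0,1 \right)},-7 \right)} + 14\right) 260 = - 61 \left(-62 + 14\right) 260 = \left(-61\right) \left(-48\right) 260 = 2928 \cdot 260 = 761280$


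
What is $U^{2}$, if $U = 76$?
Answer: $5776$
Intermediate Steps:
$U^{2} = 76^{2} = 5776$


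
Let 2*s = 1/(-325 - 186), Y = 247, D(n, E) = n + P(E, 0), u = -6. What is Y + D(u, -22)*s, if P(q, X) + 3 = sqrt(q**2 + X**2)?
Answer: 252421/1022 ≈ 246.99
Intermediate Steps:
P(q, X) = -3 + sqrt(X**2 + q**2) (P(q, X) = -3 + sqrt(q**2 + X**2) = -3 + sqrt(X**2 + q**2))
D(n, E) = -3 + n + sqrt(E**2) (D(n, E) = n + (-3 + sqrt(0**2 + E**2)) = n + (-3 + sqrt(0 + E**2)) = n + (-3 + sqrt(E**2)) = -3 + n + sqrt(E**2))
s = -1/1022 (s = 1/(2*(-325 - 186)) = (1/2)/(-511) = (1/2)*(-1/511) = -1/1022 ≈ -0.00097847)
Y + D(u, -22)*s = 247 + (-3 - 6 + sqrt((-22)**2))*(-1/1022) = 247 + (-3 - 6 + sqrt(484))*(-1/1022) = 247 + (-3 - 6 + 22)*(-1/1022) = 247 + 13*(-1/1022) = 247 - 13/1022 = 252421/1022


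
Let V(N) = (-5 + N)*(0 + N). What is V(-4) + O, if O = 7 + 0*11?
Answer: 43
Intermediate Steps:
V(N) = N*(-5 + N) (V(N) = (-5 + N)*N = N*(-5 + N))
O = 7 (O = 7 + 0 = 7)
V(-4) + O = -4*(-5 - 4) + 7 = -4*(-9) + 7 = 36 + 7 = 43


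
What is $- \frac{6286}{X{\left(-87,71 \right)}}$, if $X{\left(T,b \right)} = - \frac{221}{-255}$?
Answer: $- \frac{94290}{13} \approx -7253.1$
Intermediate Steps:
$X{\left(T,b \right)} = \frac{13}{15}$ ($X{\left(T,b \right)} = \left(-221\right) \left(- \frac{1}{255}\right) = \frac{13}{15}$)
$- \frac{6286}{X{\left(-87,71 \right)}} = - \frac{6286}{\frac{13}{15}} = \left(-6286\right) \frac{15}{13} = - \frac{94290}{13}$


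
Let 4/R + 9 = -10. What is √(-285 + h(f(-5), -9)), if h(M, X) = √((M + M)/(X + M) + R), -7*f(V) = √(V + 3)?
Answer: √(-102885 + 19*√38*√((-126 + 17*I*√2)/(63 + I*√2)))/19 ≈ 0.013635 + 16.88*I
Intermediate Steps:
R = -4/19 (R = 4/(-9 - 10) = 4/(-19) = 4*(-1/19) = -4/19 ≈ -0.21053)
f(V) = -√(3 + V)/7 (f(V) = -√(V + 3)/7 = -√(3 + V)/7)
h(M, X) = √(-4/19 + 2*M/(M + X)) (h(M, X) = √((M + M)/(X + M) - 4/19) = √((2*M)/(M + X) - 4/19) = √(2*M/(M + X) - 4/19) = √(-4/19 + 2*M/(M + X)))
√(-285 + h(f(-5), -9)) = √(-285 + √38*√((-2*(-9) + 17*(-√(3 - 5)/7))/(-√(3 - 5)/7 - 9))/19) = √(-285 + √38*√((18 + 17*(-I*√2/7))/(-I*√2/7 - 9))/19) = √(-285 + √38*√((18 - 17*I*√2/7)/(-9 - I*√2/7))/19)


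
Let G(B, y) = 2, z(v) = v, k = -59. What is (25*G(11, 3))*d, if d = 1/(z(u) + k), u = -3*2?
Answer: -10/13 ≈ -0.76923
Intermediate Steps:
u = -6
d = -1/65 (d = 1/(-6 - 59) = 1/(-65) = -1/65 ≈ -0.015385)
(25*G(11, 3))*d = (25*2)*(-1/65) = 50*(-1/65) = -10/13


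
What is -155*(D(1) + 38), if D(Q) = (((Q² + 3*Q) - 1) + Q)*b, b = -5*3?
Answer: 3410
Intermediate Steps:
b = -15
D(Q) = 15 - 60*Q - 15*Q² (D(Q) = (((Q² + 3*Q) - 1) + Q)*(-15) = ((-1 + Q² + 3*Q) + Q)*(-15) = (-1 + Q² + 4*Q)*(-15) = 15 - 60*Q - 15*Q²)
-155*(D(1) + 38) = -155*((15 - 60*1 - 15*1²) + 38) = -155*((15 - 60 - 15*1) + 38) = -155*((15 - 60 - 15) + 38) = -155*(-60 + 38) = -155*(-22) = 3410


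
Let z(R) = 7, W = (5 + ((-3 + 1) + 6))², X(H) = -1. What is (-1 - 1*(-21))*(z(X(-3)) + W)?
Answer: 1760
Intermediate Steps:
W = 81 (W = (5 + (-2 + 6))² = (5 + 4)² = 9² = 81)
(-1 - 1*(-21))*(z(X(-3)) + W) = (-1 - 1*(-21))*(7 + 81) = (-1 + 21)*88 = 20*88 = 1760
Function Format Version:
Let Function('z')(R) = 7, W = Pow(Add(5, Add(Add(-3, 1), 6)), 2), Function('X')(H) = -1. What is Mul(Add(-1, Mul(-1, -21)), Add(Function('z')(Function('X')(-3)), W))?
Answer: 1760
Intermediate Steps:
W = 81 (W = Pow(Add(5, Add(-2, 6)), 2) = Pow(Add(5, 4), 2) = Pow(9, 2) = 81)
Mul(Add(-1, Mul(-1, -21)), Add(Function('z')(Function('X')(-3)), W)) = Mul(Add(-1, Mul(-1, -21)), Add(7, 81)) = Mul(Add(-1, 21), 88) = Mul(20, 88) = 1760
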